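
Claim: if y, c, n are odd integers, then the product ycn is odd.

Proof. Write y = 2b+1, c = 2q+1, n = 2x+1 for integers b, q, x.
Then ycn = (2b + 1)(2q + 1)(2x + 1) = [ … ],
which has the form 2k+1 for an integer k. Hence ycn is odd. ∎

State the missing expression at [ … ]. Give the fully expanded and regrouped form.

2(4bqx + 2bq + 2bx + b + 2qx + q + x) + 1

(2b + 1)(2q + 1)(2x + 1) = 8bqx + 4bq + 4bx + 2b + 4qx + 2q + 2x + 1
= 2(4bqx + 2bq + 2bx + b + 2qx + q + x) + 1.
Since 4bqx + 2bq + 2bx + b + 2qx + q + x is an integer, the product is of the form 2k+1 for an integer k.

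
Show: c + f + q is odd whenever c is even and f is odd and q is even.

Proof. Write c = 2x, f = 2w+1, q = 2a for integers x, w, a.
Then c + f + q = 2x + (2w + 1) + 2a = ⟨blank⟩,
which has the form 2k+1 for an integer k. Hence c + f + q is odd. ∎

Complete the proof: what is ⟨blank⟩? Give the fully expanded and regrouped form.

Expanding: 2x + (2w + 1) + 2a = 2a + 2w + 2x + 1.
Every term except the constant is even, so this is 2(a + w + x) + 1,
and a + w + x ∈ ℤ gives the required form.

2(a + w + x) + 1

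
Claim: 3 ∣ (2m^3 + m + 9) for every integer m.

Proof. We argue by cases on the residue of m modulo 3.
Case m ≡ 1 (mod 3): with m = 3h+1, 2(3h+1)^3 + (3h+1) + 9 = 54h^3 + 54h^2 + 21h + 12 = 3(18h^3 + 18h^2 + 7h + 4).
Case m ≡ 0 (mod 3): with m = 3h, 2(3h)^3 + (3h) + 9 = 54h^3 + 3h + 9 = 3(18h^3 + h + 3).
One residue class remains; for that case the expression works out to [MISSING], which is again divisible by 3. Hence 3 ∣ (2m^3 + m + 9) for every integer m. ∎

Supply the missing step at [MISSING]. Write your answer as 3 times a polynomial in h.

The residues treated are {1, 0}, so the missing case is m ≡ 2 (mod 3); write m = 3h+2.
Then 2(3h+2)^3 + (3h+2) + 9 = 54h^3 + 108h^2 + 75h + 27 = 3(18h^3 + 36h^2 + 25h + 9).

3(18h^3 + 36h^2 + 25h + 9)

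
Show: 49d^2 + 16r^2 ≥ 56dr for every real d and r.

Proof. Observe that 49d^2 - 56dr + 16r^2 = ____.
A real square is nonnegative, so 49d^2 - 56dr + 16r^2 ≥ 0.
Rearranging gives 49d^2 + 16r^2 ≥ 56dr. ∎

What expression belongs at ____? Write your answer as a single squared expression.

(7d - 4r)^2

49d^2 - 56dr + 16r^2 is a perfect-square trinomial: the outer terms are (7d)^2 and (4r)^2, and the cross term is -2·7d·4r.
So 49d^2 - 56dr + 16r^2 = (7d - 4r)^2 ≥ 0.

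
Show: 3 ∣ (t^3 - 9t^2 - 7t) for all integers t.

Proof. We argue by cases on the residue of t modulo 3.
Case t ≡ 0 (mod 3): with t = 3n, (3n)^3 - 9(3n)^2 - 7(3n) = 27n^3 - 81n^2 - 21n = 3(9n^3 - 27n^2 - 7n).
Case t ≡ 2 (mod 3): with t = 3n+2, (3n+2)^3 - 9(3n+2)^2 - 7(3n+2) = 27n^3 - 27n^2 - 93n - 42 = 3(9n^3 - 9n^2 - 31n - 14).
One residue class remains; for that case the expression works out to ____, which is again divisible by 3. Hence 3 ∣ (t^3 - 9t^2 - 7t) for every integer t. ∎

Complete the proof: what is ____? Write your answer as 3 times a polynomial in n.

3(9n^3 - 18n^2 - 22n - 5)

Only t ≡ 1 (mod 3) is unaccounted for. Put t = 3n+1:
(3n+1)^3 - 9(3n+1)^2 - 7(3n+1) expands to 27n^3 - 54n^2 - 66n - 15,
and factoring out 3 leaves 3(9n^3 - 18n^2 - 22n - 5).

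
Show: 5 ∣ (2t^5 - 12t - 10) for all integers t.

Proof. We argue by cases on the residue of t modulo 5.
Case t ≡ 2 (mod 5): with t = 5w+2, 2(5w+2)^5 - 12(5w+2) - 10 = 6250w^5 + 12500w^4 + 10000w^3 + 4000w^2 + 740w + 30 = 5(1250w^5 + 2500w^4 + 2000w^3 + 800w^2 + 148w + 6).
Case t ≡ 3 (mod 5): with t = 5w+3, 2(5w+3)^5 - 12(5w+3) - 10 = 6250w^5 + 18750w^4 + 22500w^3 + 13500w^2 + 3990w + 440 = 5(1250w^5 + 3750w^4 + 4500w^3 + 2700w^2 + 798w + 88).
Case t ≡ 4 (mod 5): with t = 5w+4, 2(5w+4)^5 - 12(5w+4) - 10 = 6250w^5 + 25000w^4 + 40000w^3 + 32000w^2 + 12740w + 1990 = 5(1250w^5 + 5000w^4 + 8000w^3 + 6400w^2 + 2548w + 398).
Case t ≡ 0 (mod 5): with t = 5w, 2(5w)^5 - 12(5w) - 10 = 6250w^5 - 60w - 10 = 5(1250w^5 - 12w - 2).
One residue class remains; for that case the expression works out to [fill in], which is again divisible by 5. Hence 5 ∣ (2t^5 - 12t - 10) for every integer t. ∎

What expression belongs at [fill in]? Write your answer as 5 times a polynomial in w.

Only t ≡ 1 (mod 5) is unaccounted for. Put t = 5w+1:
2(5w+1)^5 - 12(5w+1) - 10 expands to 6250w^5 + 6250w^4 + 2500w^3 + 500w^2 - 10w - 20,
and factoring out 5 leaves 5(1250w^5 + 1250w^4 + 500w^3 + 100w^2 - 2w - 4).

5(1250w^5 + 1250w^4 + 500w^3 + 100w^2 - 2w - 4)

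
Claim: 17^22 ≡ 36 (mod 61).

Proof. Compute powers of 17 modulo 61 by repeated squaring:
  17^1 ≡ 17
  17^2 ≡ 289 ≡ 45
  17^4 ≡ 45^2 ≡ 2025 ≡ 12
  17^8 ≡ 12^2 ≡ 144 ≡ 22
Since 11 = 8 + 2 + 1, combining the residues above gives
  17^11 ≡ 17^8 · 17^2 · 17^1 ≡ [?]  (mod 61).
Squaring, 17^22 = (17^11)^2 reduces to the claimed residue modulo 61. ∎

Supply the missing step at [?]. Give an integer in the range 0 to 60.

17^8 · 17^2 · 17^1 ≡ 22 · 45 · 17 = 16830.
16830 mod 61 = 55, so 17^11 ≡ 55 (mod 61).

55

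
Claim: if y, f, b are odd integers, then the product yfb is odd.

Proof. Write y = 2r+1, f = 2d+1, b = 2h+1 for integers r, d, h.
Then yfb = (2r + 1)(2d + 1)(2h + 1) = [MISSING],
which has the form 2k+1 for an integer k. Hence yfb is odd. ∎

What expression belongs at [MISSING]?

2(4dhr + 2dh + 2dr + d + 2hr + h + r) + 1

Expanding: (2r + 1)(2d + 1)(2h + 1) = 8dhr + 4dh + 4dr + 2d + 4hr + 2h + 2r + 1.
Every term except the constant is even, so this is 2(4dhr + 2dh + 2dr + d + 2hr + h + r) + 1,
and 4dhr + 2dh + 2dr + d + 2hr + h + r ∈ ℤ gives the required form.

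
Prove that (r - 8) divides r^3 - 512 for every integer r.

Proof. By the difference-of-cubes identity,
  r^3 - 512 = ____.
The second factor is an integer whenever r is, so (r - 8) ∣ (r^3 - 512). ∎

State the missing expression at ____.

Polynomial division of r^3 - 512 by r - 8 leaves remainder 0 and quotient r^2 + 8r + 64.
Hence r^3 - 512 = (r - 8)(r^2 + 8r + 64).

(r - 8)(r^2 + 8r + 64)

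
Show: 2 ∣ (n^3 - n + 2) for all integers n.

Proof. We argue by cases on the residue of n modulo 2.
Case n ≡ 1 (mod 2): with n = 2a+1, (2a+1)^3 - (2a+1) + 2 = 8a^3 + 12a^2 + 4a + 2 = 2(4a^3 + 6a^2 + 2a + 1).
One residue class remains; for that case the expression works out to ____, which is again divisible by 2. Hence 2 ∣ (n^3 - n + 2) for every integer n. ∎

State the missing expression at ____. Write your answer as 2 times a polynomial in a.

2(4a^3 - a + 1)

The residues treated are {1}, so the missing case is n ≡ 0 (mod 2); write n = 2a.
Then (2a)^3 - (2a) + 2 = 8a^3 - 2a + 2 = 2(4a^3 - a + 1).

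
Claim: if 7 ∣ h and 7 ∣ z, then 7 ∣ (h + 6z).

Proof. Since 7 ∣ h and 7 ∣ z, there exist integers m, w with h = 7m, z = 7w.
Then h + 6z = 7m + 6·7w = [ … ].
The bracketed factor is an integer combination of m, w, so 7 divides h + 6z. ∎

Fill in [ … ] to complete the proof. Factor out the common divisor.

7(m + 6w)

Each term has a factor of 7: 7m + 6·7w = 7·(m + 6w).
Since m + 6w is an integer, 7 ∣ (h + 6z).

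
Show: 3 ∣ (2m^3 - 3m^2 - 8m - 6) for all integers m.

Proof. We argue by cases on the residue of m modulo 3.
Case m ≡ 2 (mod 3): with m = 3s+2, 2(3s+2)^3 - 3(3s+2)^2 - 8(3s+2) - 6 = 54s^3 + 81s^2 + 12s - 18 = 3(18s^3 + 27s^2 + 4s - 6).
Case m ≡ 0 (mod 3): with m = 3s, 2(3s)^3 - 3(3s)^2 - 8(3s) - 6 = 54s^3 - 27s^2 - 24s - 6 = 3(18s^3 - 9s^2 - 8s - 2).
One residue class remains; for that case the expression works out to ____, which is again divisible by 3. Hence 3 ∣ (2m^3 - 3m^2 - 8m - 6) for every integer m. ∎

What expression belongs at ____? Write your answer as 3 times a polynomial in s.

Only m ≡ 1 (mod 3) is unaccounted for. Put m = 3s+1:
2(3s+1)^3 - 3(3s+1)^2 - 8(3s+1) - 6 expands to 54s^3 + 27s^2 - 24s - 15,
and factoring out 3 leaves 3(18s^3 + 9s^2 - 8s - 5).

3(18s^3 + 9s^2 - 8s - 5)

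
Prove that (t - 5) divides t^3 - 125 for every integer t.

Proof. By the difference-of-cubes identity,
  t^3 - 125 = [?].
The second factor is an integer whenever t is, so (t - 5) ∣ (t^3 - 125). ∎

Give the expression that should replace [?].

(t - 5)(t^2 + 5t + 25)

Polynomial division of t^3 - 125 by t - 5 leaves remainder 0 and quotient t^2 + 5t + 25.
Hence t^3 - 125 = (t - 5)(t^2 + 5t + 25).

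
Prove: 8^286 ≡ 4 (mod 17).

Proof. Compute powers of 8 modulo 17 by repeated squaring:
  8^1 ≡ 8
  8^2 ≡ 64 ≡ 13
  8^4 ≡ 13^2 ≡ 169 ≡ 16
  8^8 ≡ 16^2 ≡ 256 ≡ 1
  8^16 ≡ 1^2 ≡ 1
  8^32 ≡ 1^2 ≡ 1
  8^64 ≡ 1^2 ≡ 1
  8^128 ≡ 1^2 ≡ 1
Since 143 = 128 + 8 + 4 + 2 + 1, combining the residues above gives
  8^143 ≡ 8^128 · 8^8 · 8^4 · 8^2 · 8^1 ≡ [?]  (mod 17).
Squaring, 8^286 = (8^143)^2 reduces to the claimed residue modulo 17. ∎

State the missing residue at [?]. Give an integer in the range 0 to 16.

Multiply the listed residues: 1 · 1 · 16 · 13 · 8 = 1 → 16 → 208 → 1664.
Reducing modulo 17: 1664 = 97·17 + 15, so 8^143 ≡ 15.

15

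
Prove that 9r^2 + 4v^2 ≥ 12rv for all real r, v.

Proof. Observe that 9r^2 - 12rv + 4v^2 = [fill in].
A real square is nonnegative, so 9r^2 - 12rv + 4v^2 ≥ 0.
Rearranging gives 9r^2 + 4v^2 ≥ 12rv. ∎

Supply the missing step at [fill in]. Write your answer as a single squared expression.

9r^2 - 12rv + 4v^2 is a perfect-square trinomial: the outer terms are (3r)^2 and (2v)^2, and the cross term is -2·3r·2v.
So 9r^2 - 12rv + 4v^2 = (3r - 2v)^2 ≥ 0.

(3r - 2v)^2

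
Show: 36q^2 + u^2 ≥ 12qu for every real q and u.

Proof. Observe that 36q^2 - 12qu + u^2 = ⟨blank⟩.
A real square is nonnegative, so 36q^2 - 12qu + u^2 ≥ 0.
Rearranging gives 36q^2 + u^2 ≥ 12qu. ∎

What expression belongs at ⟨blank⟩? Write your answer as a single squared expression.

The leading and trailing coefficients are 6^2 and 1^2, and 12 = 2·6·1, so the trinomial is (6q - u)^2.
Hence 36q^2 - 12qu + u^2 ≥ 0.

(6q - u)^2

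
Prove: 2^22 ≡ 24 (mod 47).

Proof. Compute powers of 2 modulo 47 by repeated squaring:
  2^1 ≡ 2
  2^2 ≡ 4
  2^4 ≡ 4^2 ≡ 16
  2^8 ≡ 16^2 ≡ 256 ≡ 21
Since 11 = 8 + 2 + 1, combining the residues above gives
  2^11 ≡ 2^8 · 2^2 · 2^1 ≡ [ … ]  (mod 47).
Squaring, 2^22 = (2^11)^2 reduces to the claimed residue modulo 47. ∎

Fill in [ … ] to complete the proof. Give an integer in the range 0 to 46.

Multiply the listed residues: 21 · 4 · 2 = 84 → 168.
Reducing modulo 47: 168 = 3·47 + 27, so 2^11 ≡ 27.

27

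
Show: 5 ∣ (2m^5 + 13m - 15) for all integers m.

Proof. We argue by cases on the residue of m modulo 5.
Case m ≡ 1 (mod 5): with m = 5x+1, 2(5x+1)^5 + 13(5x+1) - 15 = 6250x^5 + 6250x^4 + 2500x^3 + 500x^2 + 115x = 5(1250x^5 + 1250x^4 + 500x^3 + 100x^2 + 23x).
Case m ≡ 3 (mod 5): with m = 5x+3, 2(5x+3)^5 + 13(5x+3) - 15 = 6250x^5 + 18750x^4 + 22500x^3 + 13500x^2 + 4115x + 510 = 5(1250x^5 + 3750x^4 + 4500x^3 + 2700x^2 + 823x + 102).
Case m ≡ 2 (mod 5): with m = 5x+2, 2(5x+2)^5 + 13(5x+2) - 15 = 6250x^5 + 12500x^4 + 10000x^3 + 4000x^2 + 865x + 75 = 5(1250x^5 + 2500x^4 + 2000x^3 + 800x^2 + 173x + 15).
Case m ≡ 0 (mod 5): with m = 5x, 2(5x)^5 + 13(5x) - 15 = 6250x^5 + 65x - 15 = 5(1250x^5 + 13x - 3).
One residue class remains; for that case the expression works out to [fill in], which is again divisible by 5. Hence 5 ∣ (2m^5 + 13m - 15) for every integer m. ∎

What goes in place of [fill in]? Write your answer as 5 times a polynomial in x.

5(1250x^5 + 5000x^4 + 8000x^3 + 6400x^2 + 2573x + 417)

Only m ≡ 4 (mod 5) is unaccounted for. Put m = 5x+4:
2(5x+4)^5 + 13(5x+4) - 15 expands to 6250x^5 + 25000x^4 + 40000x^3 + 32000x^2 + 12865x + 2085,
and factoring out 5 leaves 5(1250x^5 + 5000x^4 + 8000x^3 + 6400x^2 + 2573x + 417).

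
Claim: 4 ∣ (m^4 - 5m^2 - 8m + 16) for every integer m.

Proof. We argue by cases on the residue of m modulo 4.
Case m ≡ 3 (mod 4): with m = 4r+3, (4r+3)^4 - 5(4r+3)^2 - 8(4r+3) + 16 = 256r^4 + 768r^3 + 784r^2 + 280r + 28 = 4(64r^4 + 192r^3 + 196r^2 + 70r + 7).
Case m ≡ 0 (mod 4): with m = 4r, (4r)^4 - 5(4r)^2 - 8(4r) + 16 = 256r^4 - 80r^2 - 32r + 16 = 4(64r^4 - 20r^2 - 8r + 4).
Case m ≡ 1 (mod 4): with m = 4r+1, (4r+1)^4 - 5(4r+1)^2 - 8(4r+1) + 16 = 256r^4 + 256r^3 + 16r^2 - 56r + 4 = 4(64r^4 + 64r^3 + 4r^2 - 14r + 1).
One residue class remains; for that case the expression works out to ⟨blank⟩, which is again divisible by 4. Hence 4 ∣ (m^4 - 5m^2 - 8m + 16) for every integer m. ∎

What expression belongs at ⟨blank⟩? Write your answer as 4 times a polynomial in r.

Only m ≡ 2 (mod 4) is unaccounted for. Put m = 4r+2:
(4r+2)^4 - 5(4r+2)^2 - 8(4r+2) + 16 expands to 256r^4 + 512r^3 + 304r^2 + 16r - 4,
and factoring out 4 leaves 4(64r^4 + 128r^3 + 76r^2 + 4r - 1).

4(64r^4 + 128r^3 + 76r^2 + 4r - 1)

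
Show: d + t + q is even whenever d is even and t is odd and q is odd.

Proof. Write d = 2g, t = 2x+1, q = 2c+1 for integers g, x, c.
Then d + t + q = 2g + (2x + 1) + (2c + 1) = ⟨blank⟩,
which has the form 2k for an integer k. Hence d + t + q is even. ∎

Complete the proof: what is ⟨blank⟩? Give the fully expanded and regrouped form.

2(c + g + x + 1)

Expanding: 2g + (2x + 1) + (2c + 1) = 2c + 2g + 2x + 2.
Every term is even; pulling out the factor of 2 gives 2(c + g + x + 1).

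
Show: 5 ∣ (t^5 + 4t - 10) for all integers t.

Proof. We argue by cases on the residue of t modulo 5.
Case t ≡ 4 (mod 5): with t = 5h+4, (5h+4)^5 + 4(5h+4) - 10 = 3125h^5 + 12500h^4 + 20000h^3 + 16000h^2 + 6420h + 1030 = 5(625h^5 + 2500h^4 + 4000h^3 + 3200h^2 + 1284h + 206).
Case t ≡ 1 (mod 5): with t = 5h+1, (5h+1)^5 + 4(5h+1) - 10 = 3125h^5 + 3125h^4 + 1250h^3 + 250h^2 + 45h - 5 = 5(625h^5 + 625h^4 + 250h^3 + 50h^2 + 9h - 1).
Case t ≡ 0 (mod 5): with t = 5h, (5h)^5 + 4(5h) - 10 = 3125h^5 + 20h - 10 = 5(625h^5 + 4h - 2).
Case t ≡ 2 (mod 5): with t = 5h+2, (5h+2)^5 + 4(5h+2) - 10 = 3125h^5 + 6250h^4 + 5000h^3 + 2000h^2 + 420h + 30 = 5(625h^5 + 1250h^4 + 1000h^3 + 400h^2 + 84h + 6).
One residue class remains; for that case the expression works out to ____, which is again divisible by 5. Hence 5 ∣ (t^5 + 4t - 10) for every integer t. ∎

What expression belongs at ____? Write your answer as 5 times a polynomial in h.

Only t ≡ 3 (mod 5) is unaccounted for. Put t = 5h+3:
(5h+3)^5 + 4(5h+3) - 10 expands to 3125h^5 + 9375h^4 + 11250h^3 + 6750h^2 + 2045h + 245,
and factoring out 5 leaves 5(625h^5 + 1875h^4 + 2250h^3 + 1350h^2 + 409h + 49).

5(625h^5 + 1875h^4 + 2250h^3 + 1350h^2 + 409h + 49)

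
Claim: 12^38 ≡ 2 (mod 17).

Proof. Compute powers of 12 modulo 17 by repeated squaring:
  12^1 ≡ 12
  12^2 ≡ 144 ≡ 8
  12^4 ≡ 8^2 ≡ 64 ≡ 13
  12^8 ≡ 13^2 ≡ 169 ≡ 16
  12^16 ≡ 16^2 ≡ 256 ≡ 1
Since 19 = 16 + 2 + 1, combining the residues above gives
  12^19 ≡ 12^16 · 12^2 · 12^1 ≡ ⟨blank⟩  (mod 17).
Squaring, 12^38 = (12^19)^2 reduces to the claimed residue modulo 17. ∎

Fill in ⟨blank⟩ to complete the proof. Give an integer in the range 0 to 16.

11

12^16 · 12^2 · 12^1 ≡ 1 · 8 · 12 = 96.
96 mod 17 = 11, so 12^19 ≡ 11 (mod 17).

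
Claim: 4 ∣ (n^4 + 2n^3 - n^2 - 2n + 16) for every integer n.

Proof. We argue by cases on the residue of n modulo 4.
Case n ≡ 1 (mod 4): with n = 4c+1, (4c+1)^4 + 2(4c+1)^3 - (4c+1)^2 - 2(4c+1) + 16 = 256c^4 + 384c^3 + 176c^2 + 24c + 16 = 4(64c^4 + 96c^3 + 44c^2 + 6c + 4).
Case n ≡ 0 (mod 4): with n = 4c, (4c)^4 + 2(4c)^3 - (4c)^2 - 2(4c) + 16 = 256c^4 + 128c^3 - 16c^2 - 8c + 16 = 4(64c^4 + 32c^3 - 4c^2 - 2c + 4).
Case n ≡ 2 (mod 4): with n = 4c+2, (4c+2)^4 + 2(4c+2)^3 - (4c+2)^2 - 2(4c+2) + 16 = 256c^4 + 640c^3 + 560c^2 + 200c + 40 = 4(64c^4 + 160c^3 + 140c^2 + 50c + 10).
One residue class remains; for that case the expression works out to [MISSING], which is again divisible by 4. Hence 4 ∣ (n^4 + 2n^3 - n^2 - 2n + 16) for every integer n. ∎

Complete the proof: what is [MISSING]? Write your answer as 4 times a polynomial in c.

The residues treated are {1, 0, 2}, so the missing case is n ≡ 3 (mod 4); write n = 4c+3.
Then (4c+3)^4 + 2(4c+3)^3 - (4c+3)^2 - 2(4c+3) + 16 = 256c^4 + 896c^3 + 1136c^2 + 616c + 136 = 4(64c^4 + 224c^3 + 284c^2 + 154c + 34).

4(64c^4 + 224c^3 + 284c^2 + 154c + 34)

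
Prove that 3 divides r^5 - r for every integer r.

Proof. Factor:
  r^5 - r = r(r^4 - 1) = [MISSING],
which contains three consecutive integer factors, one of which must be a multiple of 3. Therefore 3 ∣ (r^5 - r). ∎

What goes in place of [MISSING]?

r^4 - 1 = (r^2 - 1)(r^2 + 1), and r^2 - 1 = (r-1)(r+1).
So r(r^4 - 1) = (r - 1)r(r + 1)(r^2 + 1).

(r - 1)r(r + 1)(r^2 + 1)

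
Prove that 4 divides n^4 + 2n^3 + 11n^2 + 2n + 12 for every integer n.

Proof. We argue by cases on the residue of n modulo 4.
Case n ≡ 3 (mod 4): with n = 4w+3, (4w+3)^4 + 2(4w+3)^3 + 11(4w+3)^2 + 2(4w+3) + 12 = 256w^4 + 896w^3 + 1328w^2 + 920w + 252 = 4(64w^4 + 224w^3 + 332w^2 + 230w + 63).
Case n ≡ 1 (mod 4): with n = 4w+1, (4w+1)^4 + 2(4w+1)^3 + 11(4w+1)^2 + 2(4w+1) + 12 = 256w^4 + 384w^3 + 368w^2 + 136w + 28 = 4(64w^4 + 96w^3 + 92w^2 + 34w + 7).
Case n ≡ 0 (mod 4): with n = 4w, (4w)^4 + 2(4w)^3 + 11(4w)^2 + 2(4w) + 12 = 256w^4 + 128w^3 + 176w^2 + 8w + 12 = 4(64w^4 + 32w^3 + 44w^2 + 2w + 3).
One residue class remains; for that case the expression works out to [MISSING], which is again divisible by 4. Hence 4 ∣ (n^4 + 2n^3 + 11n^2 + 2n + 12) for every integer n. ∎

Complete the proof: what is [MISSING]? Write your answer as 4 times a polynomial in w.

Only n ≡ 2 (mod 4) is unaccounted for. Put n = 4w+2:
(4w+2)^4 + 2(4w+2)^3 + 11(4w+2)^2 + 2(4w+2) + 12 expands to 256w^4 + 640w^3 + 752w^2 + 408w + 92,
and factoring out 4 leaves 4(64w^4 + 160w^3 + 188w^2 + 102w + 23).

4(64w^4 + 160w^3 + 188w^2 + 102w + 23)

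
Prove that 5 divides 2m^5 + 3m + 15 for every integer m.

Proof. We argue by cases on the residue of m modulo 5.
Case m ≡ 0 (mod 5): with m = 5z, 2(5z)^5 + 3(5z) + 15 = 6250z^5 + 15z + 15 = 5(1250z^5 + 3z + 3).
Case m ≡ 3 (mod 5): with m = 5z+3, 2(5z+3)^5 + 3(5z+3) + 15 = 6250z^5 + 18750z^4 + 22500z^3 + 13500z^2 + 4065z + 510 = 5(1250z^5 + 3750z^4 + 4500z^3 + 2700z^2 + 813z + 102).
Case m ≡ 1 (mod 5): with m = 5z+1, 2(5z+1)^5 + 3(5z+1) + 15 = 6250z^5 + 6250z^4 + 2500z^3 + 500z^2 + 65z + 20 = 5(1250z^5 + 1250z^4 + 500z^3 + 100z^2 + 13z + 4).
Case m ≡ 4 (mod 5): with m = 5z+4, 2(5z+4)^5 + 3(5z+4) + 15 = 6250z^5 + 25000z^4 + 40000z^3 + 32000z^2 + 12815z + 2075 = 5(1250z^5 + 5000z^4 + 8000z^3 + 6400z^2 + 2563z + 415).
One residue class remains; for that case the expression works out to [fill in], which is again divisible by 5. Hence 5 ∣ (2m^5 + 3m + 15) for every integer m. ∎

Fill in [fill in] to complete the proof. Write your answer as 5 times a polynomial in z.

5(1250z^5 + 2500z^4 + 2000z^3 + 800z^2 + 163z + 17)

The residues treated are {0, 3, 1, 4}, so the missing case is m ≡ 2 (mod 5); write m = 5z+2.
Then 2(5z+2)^5 + 3(5z+2) + 15 = 6250z^5 + 12500z^4 + 10000z^3 + 4000z^2 + 815z + 85 = 5(1250z^5 + 2500z^4 + 2000z^3 + 800z^2 + 163z + 17).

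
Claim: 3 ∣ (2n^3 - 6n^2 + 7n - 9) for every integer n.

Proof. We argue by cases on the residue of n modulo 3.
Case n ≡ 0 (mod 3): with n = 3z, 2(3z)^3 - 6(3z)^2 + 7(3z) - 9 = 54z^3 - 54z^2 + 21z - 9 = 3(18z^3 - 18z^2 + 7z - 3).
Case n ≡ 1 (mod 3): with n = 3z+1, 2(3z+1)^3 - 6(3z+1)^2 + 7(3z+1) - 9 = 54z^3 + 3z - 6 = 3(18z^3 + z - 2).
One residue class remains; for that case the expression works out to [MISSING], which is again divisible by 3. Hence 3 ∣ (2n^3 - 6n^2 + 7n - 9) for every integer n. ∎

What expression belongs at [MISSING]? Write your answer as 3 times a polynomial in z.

3(18z^3 + 18z^2 + 7z - 1)

Only n ≡ 2 (mod 3) is unaccounted for. Put n = 3z+2:
2(3z+2)^3 - 6(3z+2)^2 + 7(3z+2) - 9 expands to 54z^3 + 54z^2 + 21z - 3,
and factoring out 3 leaves 3(18z^3 + 18z^2 + 7z - 1).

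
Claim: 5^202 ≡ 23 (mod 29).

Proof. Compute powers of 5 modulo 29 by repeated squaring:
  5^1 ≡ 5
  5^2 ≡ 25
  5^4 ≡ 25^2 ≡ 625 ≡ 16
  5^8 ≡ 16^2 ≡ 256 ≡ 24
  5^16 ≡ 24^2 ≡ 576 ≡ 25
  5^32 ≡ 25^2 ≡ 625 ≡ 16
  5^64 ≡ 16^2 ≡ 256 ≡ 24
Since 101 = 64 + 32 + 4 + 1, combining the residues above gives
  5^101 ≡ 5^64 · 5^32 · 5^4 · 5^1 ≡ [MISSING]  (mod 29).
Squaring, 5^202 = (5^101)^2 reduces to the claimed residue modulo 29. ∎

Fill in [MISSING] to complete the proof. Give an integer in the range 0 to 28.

5^64 · 5^32 · 5^4 · 5^1 ≡ 24 · 16 · 16 · 5 = 30720.
30720 mod 29 = 9, so 5^101 ≡ 9 (mod 29).

9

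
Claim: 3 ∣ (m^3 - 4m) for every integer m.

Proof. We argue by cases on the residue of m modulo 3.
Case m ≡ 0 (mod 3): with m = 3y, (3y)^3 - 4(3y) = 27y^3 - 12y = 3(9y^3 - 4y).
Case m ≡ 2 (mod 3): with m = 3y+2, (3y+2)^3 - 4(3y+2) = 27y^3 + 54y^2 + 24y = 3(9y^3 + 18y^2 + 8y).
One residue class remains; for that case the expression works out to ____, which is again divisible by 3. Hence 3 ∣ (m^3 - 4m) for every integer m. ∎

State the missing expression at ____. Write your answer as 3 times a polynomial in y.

3(9y^3 + 9y^2 - y - 1)

The residues treated are {0, 2}, so the missing case is m ≡ 1 (mod 3); write m = 3y+1.
Then (3y+1)^3 - 4(3y+1) = 27y^3 + 27y^2 - 3y - 3 = 3(9y^3 + 9y^2 - y - 1).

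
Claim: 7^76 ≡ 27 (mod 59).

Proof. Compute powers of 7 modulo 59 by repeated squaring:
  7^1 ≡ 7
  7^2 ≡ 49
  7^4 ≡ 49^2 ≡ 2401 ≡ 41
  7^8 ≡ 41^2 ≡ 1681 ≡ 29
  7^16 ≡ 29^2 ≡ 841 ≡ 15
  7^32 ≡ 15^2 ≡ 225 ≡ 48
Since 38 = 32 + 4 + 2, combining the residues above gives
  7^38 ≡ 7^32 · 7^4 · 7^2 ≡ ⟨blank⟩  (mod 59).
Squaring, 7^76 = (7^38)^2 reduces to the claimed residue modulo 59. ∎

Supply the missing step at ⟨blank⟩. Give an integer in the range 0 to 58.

26

Multiply the listed residues: 48 · 41 · 49 = 1968 → 96432.
Reducing modulo 59: 96432 = 1634·59 + 26, so 7^38 ≡ 26.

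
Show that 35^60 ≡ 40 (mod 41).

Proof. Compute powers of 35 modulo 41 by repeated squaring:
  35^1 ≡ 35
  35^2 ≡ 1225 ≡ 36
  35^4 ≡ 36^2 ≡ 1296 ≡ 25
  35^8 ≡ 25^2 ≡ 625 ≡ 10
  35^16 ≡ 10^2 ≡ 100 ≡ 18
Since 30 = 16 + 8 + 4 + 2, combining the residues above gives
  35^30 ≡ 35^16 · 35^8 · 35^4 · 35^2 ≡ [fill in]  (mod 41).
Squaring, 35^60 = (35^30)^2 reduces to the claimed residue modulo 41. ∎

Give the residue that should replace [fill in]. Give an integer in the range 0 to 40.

35^16 · 35^8 · 35^4 · 35^2 ≡ 18 · 10 · 25 · 36 = 162000.
162000 mod 41 = 9, so 35^30 ≡ 9 (mod 41).

9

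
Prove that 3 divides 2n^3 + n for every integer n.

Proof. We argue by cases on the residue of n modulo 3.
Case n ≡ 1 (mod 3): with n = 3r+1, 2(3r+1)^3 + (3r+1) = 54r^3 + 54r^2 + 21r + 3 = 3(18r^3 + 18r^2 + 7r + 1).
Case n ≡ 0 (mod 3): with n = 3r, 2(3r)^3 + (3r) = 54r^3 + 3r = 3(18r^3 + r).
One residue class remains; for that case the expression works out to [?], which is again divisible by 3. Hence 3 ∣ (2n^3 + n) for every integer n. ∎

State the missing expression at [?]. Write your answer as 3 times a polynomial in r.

3(18r^3 + 36r^2 + 25r + 6)

Only n ≡ 2 (mod 3) is unaccounted for. Put n = 3r+2:
2(3r+2)^3 + (3r+2) expands to 54r^3 + 108r^2 + 75r + 18,
and factoring out 3 leaves 3(18r^3 + 36r^2 + 25r + 6).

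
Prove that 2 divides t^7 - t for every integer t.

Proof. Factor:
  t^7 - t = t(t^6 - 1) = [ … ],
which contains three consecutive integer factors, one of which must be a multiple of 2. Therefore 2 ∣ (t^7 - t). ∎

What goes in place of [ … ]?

(t - 1)t(t + 1)(t^4 + t^2 + 1)

t^6 - 1 = (t^2 - 1)(t^4 + t^2 + 1), and t^2 - 1 = (t-1)(t+1).
So t(t^6 - 1) = (t - 1)t(t + 1)(t^4 + t^2 + 1).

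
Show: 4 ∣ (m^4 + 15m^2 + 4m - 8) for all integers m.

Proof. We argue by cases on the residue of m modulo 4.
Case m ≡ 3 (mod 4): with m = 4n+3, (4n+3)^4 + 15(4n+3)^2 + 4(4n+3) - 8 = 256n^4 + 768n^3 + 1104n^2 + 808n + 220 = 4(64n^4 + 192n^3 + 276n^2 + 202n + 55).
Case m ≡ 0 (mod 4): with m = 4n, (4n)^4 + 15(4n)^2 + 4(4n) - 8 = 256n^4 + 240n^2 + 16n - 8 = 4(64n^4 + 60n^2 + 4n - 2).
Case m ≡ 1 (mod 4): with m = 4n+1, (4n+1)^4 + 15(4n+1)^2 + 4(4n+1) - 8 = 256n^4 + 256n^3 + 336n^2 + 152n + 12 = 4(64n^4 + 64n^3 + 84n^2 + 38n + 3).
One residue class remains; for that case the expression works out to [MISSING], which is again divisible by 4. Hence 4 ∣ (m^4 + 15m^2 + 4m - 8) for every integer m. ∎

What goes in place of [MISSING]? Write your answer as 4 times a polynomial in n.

Only m ≡ 2 (mod 4) is unaccounted for. Put m = 4n+2:
(4n+2)^4 + 15(4n+2)^2 + 4(4n+2) - 8 expands to 256n^4 + 512n^3 + 624n^2 + 384n + 76,
and factoring out 4 leaves 4(64n^4 + 128n^3 + 156n^2 + 96n + 19).

4(64n^4 + 128n^3 + 156n^2 + 96n + 19)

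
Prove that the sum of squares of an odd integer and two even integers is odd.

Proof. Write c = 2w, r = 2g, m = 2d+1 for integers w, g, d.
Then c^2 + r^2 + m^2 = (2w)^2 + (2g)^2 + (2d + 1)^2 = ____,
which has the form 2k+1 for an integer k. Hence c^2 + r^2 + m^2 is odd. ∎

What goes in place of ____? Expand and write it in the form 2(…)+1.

2(2d^2 + 2d + 2g^2 + 2w^2) + 1

(2w)^2 + (2g)^2 + (2d + 1)^2 = 4d^2 + 4d + 4g^2 + 4w^2 + 1
= 2(2d^2 + 2d + 2g^2 + 2w^2) + 1.
Since 2d^2 + 2d + 2g^2 + 2w^2 is an integer, the sum of squares is of the form 2k+1 for an integer k.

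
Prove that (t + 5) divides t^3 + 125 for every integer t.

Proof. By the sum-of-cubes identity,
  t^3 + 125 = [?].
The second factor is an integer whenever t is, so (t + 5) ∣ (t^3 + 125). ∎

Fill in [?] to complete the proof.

a^3 + b^3 = (a + b)(a^2 - ab + b^2). With a = t, b = 5:
t^3 + 125 = (t + 5)(t^2 - 5t + 25).

(t + 5)(t^2 - 5t + 25)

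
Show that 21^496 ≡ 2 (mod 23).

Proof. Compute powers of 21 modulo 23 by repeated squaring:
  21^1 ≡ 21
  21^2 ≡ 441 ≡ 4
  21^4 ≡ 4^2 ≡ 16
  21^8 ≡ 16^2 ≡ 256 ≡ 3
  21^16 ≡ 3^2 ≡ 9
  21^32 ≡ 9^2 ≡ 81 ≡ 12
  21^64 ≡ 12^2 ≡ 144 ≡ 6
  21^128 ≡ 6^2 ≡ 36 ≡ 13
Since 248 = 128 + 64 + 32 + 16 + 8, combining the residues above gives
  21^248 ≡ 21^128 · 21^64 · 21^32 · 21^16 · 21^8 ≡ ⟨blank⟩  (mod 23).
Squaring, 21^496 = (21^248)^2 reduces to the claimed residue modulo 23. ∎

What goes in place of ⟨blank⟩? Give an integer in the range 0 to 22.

18

21^128 · 21^64 · 21^32 · 21^16 · 21^8 ≡ 13 · 6 · 12 · 9 · 3 = 25272.
25272 mod 23 = 18, so 21^248 ≡ 18 (mod 23).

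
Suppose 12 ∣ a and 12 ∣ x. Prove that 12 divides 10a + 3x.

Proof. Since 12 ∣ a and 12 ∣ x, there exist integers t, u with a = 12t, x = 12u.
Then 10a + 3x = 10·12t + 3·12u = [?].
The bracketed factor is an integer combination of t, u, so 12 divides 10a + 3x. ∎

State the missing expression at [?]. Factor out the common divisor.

Each term has a factor of 12: 10·12t + 3·12u = 12·(10t + 3u).
Since 10t + 3u is an integer, 12 ∣ (10a + 3x).

12(10t + 3u)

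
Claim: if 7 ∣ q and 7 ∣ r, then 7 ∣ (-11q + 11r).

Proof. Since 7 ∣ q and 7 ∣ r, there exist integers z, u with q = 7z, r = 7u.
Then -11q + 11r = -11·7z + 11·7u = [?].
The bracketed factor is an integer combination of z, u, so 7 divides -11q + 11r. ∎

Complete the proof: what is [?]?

7(11u - 11z)

Pull the common 7 out of every term: -11·7z + 11·7u = 7(11u - 11z).
11u - 11z is an integer, which exhibits the divisibility.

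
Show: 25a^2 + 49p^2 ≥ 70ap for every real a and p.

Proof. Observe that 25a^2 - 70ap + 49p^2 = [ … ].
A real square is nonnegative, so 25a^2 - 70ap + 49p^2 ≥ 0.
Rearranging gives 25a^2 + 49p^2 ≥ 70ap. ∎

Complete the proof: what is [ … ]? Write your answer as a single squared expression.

25a^2 - 70ap + 49p^2 is a perfect-square trinomial: the outer terms are (5a)^2 and (7p)^2, and the cross term is -2·5a·7p.
So 25a^2 - 70ap + 49p^2 = (5a - 7p)^2 ≥ 0.

(5a - 7p)^2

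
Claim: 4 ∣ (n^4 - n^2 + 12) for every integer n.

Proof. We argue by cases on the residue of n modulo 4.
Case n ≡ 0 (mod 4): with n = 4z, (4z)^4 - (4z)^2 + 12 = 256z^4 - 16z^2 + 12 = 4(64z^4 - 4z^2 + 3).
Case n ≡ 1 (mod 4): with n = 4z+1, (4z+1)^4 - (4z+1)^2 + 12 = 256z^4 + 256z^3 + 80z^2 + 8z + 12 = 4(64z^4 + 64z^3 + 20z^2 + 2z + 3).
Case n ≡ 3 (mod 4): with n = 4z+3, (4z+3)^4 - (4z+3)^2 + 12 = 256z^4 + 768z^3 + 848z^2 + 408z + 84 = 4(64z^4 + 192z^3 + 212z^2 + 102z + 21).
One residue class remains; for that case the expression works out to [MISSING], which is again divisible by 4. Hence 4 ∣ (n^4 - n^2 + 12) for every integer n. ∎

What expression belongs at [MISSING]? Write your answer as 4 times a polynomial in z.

Only n ≡ 2 (mod 4) is unaccounted for. Put n = 4z+2:
(4z+2)^4 - (4z+2)^2 + 12 expands to 256z^4 + 512z^3 + 368z^2 + 112z + 24,
and factoring out 4 leaves 4(64z^4 + 128z^3 + 92z^2 + 28z + 6).

4(64z^4 + 128z^3 + 92z^2 + 28z + 6)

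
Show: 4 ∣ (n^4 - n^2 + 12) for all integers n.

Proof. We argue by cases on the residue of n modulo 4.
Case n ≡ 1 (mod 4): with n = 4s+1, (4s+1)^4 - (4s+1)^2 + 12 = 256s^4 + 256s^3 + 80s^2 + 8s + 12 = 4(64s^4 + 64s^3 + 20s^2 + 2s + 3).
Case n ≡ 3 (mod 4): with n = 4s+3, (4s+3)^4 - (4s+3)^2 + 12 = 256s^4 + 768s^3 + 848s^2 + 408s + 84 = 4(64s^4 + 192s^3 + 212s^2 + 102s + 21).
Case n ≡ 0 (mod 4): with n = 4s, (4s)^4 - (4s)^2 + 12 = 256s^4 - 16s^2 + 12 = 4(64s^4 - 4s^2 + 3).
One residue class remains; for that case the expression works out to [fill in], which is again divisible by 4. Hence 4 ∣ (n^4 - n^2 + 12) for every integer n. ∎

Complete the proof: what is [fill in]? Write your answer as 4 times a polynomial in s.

4(64s^4 + 128s^3 + 92s^2 + 28s + 6)

The residues treated are {1, 3, 0}, so the missing case is n ≡ 2 (mod 4); write n = 4s+2.
Then (4s+2)^4 - (4s+2)^2 + 12 = 256s^4 + 512s^3 + 368s^2 + 112s + 24 = 4(64s^4 + 128s^3 + 92s^2 + 28s + 6).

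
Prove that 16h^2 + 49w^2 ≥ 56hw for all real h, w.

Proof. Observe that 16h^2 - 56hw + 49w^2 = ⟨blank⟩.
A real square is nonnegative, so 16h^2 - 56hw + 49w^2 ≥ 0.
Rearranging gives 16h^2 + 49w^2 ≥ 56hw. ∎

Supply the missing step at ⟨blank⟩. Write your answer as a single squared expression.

The leading and trailing coefficients are 4^2 and 7^2, and 56 = 2·4·7, so the trinomial is (4h - 7w)^2.
Hence 16h^2 - 56hw + 49w^2 ≥ 0.

(4h - 7w)^2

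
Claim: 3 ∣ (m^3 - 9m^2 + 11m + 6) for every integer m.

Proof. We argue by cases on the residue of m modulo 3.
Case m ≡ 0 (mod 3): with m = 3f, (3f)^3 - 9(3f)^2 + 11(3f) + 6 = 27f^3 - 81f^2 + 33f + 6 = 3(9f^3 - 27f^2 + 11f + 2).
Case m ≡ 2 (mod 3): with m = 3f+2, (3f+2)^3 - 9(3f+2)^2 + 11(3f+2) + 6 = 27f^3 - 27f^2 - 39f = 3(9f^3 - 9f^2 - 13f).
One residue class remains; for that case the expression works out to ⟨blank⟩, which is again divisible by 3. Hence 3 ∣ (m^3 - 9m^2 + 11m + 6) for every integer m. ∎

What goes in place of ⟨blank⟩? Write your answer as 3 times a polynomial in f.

3(9f^3 - 18f^2 - 4f + 3)

The residues treated are {0, 2}, so the missing case is m ≡ 1 (mod 3); write m = 3f+1.
Then (3f+1)^3 - 9(3f+1)^2 + 11(3f+1) + 6 = 27f^3 - 54f^2 - 12f + 9 = 3(9f^3 - 18f^2 - 4f + 3).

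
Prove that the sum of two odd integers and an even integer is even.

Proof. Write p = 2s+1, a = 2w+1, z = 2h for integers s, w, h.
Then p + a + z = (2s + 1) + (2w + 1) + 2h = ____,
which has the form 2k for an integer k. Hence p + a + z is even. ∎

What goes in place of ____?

(2s + 1) + (2w + 1) + 2h = 2h + 2s + 2w + 2
= 2(h + s + w + 1).
Since h + s + w + 1 is an integer, the sum is of the form 2k for an integer k.

2(h + s + w + 1)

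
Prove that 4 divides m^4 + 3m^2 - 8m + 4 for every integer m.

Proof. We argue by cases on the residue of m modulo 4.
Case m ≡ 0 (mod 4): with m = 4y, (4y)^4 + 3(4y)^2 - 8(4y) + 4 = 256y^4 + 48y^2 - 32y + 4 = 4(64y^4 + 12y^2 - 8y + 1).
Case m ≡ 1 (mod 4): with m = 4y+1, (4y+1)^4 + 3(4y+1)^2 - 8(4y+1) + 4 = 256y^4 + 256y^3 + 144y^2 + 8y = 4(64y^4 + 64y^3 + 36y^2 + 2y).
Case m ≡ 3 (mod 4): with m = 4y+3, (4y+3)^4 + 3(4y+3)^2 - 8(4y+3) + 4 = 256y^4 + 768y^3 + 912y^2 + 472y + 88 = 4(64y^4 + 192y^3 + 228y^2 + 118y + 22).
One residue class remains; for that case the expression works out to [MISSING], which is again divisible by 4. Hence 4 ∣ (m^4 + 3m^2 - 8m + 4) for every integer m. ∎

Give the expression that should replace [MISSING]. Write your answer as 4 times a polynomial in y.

Only m ≡ 2 (mod 4) is unaccounted for. Put m = 4y+2:
(4y+2)^4 + 3(4y+2)^2 - 8(4y+2) + 4 expands to 256y^4 + 512y^3 + 432y^2 + 144y + 16,
and factoring out 4 leaves 4(64y^4 + 128y^3 + 108y^2 + 36y + 4).

4(64y^4 + 128y^3 + 108y^2 + 36y + 4)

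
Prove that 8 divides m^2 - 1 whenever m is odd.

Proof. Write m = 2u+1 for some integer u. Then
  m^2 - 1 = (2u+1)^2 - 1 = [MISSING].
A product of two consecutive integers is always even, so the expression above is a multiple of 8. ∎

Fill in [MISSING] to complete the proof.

4u(u + 1)

(2u+1)^2 - 1 = 4u^2 + 4u + 1 - 1 = 4u^2 + 4u = 4u(u+1).
Since u and u+1 are consecutive, u(u+1) is even, and 4·(even) is a multiple of 8.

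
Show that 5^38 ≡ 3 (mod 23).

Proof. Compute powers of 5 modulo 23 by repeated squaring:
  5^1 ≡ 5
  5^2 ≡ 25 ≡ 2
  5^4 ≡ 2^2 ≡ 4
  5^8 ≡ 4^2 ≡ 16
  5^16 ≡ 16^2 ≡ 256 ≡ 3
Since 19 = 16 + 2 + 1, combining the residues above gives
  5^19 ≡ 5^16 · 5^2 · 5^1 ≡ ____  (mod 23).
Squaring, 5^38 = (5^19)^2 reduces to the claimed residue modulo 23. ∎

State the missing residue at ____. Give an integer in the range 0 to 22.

7

5^16 · 5^2 · 5^1 ≡ 3 · 2 · 5 = 30.
30 mod 23 = 7, so 5^19 ≡ 7 (mod 23).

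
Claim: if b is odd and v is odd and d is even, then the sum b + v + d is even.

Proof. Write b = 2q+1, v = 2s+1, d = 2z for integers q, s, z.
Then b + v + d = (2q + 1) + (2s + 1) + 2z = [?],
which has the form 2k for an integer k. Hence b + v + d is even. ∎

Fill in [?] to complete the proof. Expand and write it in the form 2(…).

2(q + s + z + 1)

Expanding: (2q + 1) + (2s + 1) + 2z = 2q + 2s + 2z + 2.
Every term is even; pulling out the factor of 2 gives 2(q + s + z + 1).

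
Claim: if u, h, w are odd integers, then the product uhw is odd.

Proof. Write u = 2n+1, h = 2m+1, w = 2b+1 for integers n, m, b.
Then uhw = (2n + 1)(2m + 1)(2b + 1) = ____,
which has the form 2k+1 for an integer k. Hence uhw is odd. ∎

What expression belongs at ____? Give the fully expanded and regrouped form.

2(4bmn + 2bm + 2bn + b + 2mn + m + n) + 1

Expanding: (2n + 1)(2m + 1)(2b + 1) = 8bmn + 4bm + 4bn + 2b + 4mn + 2m + 2n + 1.
Every term except the constant is even, so this is 2(4bmn + 2bm + 2bn + b + 2mn + m + n) + 1,
and 4bmn + 2bm + 2bn + b + 2mn + m + n ∈ ℤ gives the required form.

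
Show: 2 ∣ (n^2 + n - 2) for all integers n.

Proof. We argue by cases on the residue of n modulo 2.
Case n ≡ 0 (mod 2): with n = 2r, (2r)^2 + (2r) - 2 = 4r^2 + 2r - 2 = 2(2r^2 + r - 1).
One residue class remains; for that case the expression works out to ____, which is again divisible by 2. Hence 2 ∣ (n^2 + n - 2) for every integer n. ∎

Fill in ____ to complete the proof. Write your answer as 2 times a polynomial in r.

2(2r^2 + 3r)

Only n ≡ 1 (mod 2) is unaccounted for. Put n = 2r+1:
(2r+1)^2 + (2r+1) - 2 expands to 4r^2 + 6r,
and factoring out 2 leaves 2(2r^2 + 3r).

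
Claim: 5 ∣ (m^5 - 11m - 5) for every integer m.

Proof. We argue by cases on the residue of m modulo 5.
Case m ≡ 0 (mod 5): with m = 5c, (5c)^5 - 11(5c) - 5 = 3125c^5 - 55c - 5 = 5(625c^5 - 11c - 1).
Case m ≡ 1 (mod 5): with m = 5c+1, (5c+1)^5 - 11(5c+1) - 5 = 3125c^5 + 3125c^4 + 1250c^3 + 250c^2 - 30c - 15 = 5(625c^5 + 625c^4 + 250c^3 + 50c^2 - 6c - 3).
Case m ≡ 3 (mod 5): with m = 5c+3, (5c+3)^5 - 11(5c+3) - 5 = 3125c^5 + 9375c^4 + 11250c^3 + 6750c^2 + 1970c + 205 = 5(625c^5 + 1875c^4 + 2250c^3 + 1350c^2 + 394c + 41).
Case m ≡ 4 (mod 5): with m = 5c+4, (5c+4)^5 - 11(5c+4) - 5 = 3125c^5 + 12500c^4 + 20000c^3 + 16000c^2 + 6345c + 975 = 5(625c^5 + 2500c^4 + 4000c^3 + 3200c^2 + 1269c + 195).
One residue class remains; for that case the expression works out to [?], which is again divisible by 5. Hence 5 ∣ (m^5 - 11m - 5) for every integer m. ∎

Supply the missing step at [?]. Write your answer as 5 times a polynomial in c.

5(625c^5 + 1250c^4 + 1000c^3 + 400c^2 + 69c + 1)

Only m ≡ 2 (mod 5) is unaccounted for. Put m = 5c+2:
(5c+2)^5 - 11(5c+2) - 5 expands to 3125c^5 + 6250c^4 + 5000c^3 + 2000c^2 + 345c + 5,
and factoring out 5 leaves 5(625c^5 + 1250c^4 + 1000c^3 + 400c^2 + 69c + 1).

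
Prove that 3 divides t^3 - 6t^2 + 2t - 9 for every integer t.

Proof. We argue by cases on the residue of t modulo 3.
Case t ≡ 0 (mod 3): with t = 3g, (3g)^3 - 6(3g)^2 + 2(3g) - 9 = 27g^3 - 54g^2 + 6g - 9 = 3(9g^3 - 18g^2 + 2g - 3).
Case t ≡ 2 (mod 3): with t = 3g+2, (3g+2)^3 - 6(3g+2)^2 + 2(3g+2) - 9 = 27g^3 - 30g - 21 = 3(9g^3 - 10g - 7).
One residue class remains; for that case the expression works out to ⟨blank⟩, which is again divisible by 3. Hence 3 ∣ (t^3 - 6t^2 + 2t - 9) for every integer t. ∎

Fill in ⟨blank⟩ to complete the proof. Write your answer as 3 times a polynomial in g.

3(9g^3 - 9g^2 - 7g - 4)

The residues treated are {0, 2}, so the missing case is t ≡ 1 (mod 3); write t = 3g+1.
Then (3g+1)^3 - 6(3g+1)^2 + 2(3g+1) - 9 = 27g^3 - 27g^2 - 21g - 12 = 3(9g^3 - 9g^2 - 7g - 4).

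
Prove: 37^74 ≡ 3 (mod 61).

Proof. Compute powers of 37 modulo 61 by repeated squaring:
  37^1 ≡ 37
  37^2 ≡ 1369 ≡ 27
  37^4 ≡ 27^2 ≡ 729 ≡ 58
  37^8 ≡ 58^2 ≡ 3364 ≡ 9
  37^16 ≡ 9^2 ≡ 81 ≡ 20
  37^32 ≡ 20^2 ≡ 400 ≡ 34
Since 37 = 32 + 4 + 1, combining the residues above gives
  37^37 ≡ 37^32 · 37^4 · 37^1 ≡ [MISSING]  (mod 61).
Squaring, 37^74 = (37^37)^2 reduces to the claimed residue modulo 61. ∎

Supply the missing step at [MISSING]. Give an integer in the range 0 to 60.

37^32 · 37^4 · 37^1 ≡ 34 · 58 · 37 = 72964.
72964 mod 61 = 8, so 37^37 ≡ 8 (mod 61).

8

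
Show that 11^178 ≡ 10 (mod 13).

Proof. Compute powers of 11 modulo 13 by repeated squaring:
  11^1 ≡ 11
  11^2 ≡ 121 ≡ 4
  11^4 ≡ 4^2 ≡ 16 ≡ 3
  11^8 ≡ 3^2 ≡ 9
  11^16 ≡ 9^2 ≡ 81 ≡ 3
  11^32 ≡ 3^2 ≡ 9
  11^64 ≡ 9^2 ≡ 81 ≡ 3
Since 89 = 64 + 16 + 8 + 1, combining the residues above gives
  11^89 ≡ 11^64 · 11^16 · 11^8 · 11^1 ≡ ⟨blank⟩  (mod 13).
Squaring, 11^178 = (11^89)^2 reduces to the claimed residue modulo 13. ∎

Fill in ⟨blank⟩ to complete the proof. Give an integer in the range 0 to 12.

7

Multiply the listed residues: 3 · 3 · 9 · 11 = 9 → 81 → 891.
Reducing modulo 13: 891 = 68·13 + 7, so 11^89 ≡ 7.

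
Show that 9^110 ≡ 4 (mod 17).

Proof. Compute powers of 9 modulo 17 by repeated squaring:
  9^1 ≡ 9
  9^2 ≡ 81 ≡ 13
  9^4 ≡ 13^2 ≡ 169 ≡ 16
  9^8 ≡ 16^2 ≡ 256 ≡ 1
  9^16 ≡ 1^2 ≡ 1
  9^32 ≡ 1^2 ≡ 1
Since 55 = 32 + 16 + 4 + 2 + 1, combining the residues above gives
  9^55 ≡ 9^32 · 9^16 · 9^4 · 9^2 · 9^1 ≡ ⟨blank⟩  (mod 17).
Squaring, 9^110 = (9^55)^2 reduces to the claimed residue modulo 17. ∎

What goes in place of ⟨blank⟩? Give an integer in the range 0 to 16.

2

Multiply the listed residues: 1 · 1 · 16 · 13 · 9 = 1 → 16 → 208 → 1872.
Reducing modulo 17: 1872 = 110·17 + 2, so 9^55 ≡ 2.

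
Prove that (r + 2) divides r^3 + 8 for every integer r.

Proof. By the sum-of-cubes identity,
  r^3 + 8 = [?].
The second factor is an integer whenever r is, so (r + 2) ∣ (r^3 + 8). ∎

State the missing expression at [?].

(r + 2)(r^2 - 2r + 4)

Polynomial division of r^3 + 8 by r + 2 leaves remainder 0 and quotient r^2 - 2r + 4.
Hence r^3 + 8 = (r + 2)(r^2 - 2r + 4).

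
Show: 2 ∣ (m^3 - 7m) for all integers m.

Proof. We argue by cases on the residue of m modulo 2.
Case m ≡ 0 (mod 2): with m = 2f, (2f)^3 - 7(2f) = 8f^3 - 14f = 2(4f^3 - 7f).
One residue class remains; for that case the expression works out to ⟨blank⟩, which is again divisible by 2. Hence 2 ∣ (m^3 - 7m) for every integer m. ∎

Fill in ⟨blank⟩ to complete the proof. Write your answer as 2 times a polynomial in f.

2(4f^3 + 6f^2 - 4f - 3)

Only m ≡ 1 (mod 2) is unaccounted for. Put m = 2f+1:
(2f+1)^3 - 7(2f+1) expands to 8f^3 + 12f^2 - 8f - 6,
and factoring out 2 leaves 2(4f^3 + 6f^2 - 4f - 3).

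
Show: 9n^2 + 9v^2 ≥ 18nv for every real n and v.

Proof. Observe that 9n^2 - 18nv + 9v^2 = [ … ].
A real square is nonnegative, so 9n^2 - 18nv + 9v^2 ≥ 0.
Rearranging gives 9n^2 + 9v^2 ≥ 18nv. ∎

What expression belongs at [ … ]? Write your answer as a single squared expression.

The leading and trailing coefficients are 3^2 and 3^2, and 18 = 2·3·3, so the trinomial is (3n - 3v)^2.
Hence 9n^2 - 18nv + 9v^2 ≥ 0.

(3n - 3v)^2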